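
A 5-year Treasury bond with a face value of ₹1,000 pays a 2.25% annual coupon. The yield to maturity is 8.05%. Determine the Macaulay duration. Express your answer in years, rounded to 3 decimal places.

4.749 years

Periodic yield y = 0.0805. Discount each cash flow and weight by its year:
  t   CF        PV=CF/(1+0.0805)^t    t·PV
  1        22.50        20.8237        20.8237
  2        22.50        19.2723        38.5445
  3        22.50        17.8364        53.5093
  4        22.50        16.5076        66.0303
  5     1,022.50       694.2877     3,471.4384
  Σ                    768.7277     3,650.3463
Price P = Σ PV = 768.7277.
Macaulay duration = Σ(t·PV) / P = 3,650.3463 / 768.7277 = 4.74856 years.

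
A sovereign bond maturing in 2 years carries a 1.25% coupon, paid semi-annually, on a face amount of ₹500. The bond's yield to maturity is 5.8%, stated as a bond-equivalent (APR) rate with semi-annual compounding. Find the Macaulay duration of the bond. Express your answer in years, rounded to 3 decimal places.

1.980 years

Periodic yield y = 0.029. Discount each cash flow and weight by its period:
  t   CF        PV=CF/(1+0.029)^t    t·PV
  1        3.125         3.0369         3.0369
  2        3.125         2.9513         5.9027
  3        3.125         2.8682         8.6045
  4      503.125       448.7603     1,795.0411
  Σ                    457.6167     1,812.5852
Price P = Σ PV = 457.6167.
Macaulay duration = Σ(t·PV) / P = 1,812.5852 / 457.6167 = 3.96092 half-year periods.
In years: 3.96092 / 2 = 1.98046 years.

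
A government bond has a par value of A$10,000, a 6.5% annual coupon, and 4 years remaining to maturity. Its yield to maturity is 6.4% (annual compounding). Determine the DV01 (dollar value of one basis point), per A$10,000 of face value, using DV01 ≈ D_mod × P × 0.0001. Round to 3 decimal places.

Periodic yield y = 0.064.
  t   CF        PV=CF/(1+0.064)^t    t·PV
  1       650.00       610.9023       610.9023
  2       650.00       574.1563     1,148.3125
  3       650.00       539.6205     1,618.8616
  4    10,650.00     8,309.6570    33,238.6279
  Σ                 10,034.3360    36,616.7043
P = 10,034.3360; D_Mac = 3.64914 yrs; D_mod = 3.42964 yrs.
DV01 ≈ 3.42964 × 10,034.3360 × 0.0001 = 3.441420.

A$3.441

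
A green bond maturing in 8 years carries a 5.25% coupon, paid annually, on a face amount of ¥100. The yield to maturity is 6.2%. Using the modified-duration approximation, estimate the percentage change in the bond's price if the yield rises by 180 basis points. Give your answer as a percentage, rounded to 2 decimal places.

Periodic yield y = 0.062. Modified duration first:
  t   CF        PV=CF/(1+0.062)^t    t·PV
  1         5.25         4.9435         4.9435
  2         5.25         4.6549         9.3098
  3         5.25         4.3831        13.1494
  4         5.25         4.1273        16.5090
  5         5.25         3.8863        19.4315
  6         5.25         3.6594        21.9565
  7         5.25         3.4458        24.1205
  8       105.25        65.0468       520.3744
  Σ                     94.1471       629.7947
P = 94.1471; D_Mac = 6.68947 yrs; D_mod = 6.68947/(1+0.062) = 6.29894 yrs.
ΔP/P ≈ -D_mod · Δy = -6.29894 × (+0.018) = -0.113381 = -11.3381%.

-11.34%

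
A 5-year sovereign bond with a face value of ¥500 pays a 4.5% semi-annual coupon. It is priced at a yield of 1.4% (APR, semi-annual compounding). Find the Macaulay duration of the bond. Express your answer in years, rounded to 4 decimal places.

Periodic yield y = 0.007. Discount each cash flow and weight by its period:
  t   CF        PV=CF/(1+0.007)^t    t·PV
  1        11.25        11.1718        11.1718
  2        11.25        11.0941        22.1883
  3        11.25        11.0170        33.0511
  4        11.25        10.9404        43.7617
  5        11.25        10.8644        54.3219
  6        11.25        10.7889        64.7332
  7        11.25        10.7139        74.9971
  8        11.25        10.6394        85.1151
  9        11.25        10.5654        95.0889
  10      511.25       476.8026     4,768.0260
  Σ                    574.5979     5,252.4551
Price P = Σ PV = 574.5979.
Macaulay duration = Σ(t·PV) / P = 5,252.4551 / 574.5979 = 9.14110 half-year periods.
In years: 9.14110 / 2 = 4.57055 years.

4.5705 years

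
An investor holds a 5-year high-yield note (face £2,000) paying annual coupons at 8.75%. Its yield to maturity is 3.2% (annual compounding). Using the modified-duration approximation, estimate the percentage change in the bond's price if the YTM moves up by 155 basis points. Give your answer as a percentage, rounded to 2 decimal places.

-6.52%

Periodic yield y = 0.032. Modified duration first:
  t   CF        PV=CF/(1+0.032)^t    t·PV
  1       175.00       169.5736       169.5736
  2       175.00       164.3155       328.6311
  3       175.00       159.2205       477.6615
  4       175.00       154.2834       617.1337
  5     2,175.00     1,858.0645     9,290.3223
  Σ                  2,505.4576    10,883.3222
P = 2,505.4576; D_Mac = 4.34385 yrs; D_mod = 4.34385/(1+0.032) = 4.20915 yrs.
ΔP/P ≈ -D_mod · Δy = -4.20915 × (+0.0155) = -0.065242 = -6.5242%.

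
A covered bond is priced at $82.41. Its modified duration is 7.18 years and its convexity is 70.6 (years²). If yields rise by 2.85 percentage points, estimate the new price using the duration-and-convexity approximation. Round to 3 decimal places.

Duration effect: -D_mod·Δy = -7.18 × (+0.0285) = -0.204630
Convexity effect: ½·C·(Δy)² = 0.5 × 70.6 × (0.0285)² = +0.028672425
ΔP/P ≈ -0.204630 + 0.028672425 = -0.175957575
New price ≈ 82.41 × (1 - 0.175957575) = 67.90933624425.

$67.909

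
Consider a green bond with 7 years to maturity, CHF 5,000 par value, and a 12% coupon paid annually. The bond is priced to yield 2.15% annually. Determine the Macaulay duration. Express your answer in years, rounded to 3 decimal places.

5.542 years

Periodic yield y = 0.0215. Discount each cash flow and weight by its year:
  t   CF        PV=CF/(1+0.0215)^t    t·PV
  1       600.00       587.3715       587.3715
  2       600.00       575.0088     1,150.0176
  3       600.00       562.9063     1,688.7190
  4       600.00       551.0586     2,204.2343
  5       600.00       539.4602     2,697.3009
  6       600.00       528.1059     3,168.6354
  7     5,600.00     4,825.2457    33,776.7197
  Σ                  8,169.1570    45,272.9986
Price P = Σ PV = 8,169.1570.
Macaulay duration = Σ(t·PV) / P = 45,272.9986 / 8,169.1570 = 5.54194 years.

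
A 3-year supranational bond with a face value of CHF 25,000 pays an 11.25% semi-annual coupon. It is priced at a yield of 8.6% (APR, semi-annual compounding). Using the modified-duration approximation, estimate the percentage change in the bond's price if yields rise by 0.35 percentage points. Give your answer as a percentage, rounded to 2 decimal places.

-0.89%

Periodic yield y = 0.043. Modified duration first:
  t   CF        PV=CF/(1+0.043)^t    t·PV
  1     1,406.25     1,348.2742     1,348.2742
  2     1,406.25     1,292.6886     2,585.3772
  3     1,406.25     1,239.3946     3,718.1839
  4     1,406.25     1,188.2978     4,753.1913
  5     1,406.25     1,139.3076     5,696.5380
  6    26,406.25    20,511.6634   123,069.9801
  Σ                 26,719.6262   141,171.5447
P = 26,719.6262; D_Mac = 5.28344 half-year periods = 2.64172 yrs; D_mod = 2.64172/(1+0.043) = 2.53281 yrs.
ΔP/P ≈ -D_mod · Δy = -2.53281 × (+0.0035) = -0.008865 = -0.8865%.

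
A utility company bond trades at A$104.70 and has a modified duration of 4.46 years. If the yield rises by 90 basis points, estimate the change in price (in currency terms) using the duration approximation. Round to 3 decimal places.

-A$4.203

Duration approximation: ΔP/P ≈ -D_mod · Δy = -4.46 × (+0.009) = -0.040140.
ΔP ≈ 104.70 × (-0.040140) = -4.202658.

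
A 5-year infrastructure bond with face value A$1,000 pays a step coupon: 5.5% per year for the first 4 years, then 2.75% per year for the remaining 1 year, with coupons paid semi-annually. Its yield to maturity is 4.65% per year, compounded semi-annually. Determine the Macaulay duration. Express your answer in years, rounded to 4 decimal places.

4.4447 years

Periodic yield y = 0.02325. Discount each cash flow and weight by its period:
  t   CF        PV=CF/(1+0.02325)^t    t·PV
  1        27.50        26.8752        26.8752
  2        27.50        26.2645        52.5290
  3        27.50        25.6677        77.0032
  4        27.50        25.0845       100.3381
  5        27.50        24.5146       122.5728
  6        27.50        23.9575       143.7452
  7        27.50        23.4132       163.8923
  8        27.50        22.8812       183.0495
  9        13.75        11.1806       100.6258
  10    1,013.75       805.5886     8,055.8864
  Σ                  1,015.4276     9,026.5174
Price P = Σ PV = 1,015.4276.
Macaulay duration = Σ(t·PV) / P = 9,026.5174 / 1,015.4276 = 8.88938 half-year periods.
In years: 8.88938 / 2 = 4.44469 years.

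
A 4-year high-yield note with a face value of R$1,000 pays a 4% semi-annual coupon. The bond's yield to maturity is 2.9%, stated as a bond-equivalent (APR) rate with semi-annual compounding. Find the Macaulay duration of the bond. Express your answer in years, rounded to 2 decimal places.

Periodic yield y = 0.0145. Discount each cash flow and weight by its period:
  t   CF        PV=CF/(1+0.0145)^t    t·PV
  1        20.00        19.7141        19.7141
  2        20.00        19.4324        38.8648
  3        20.00        19.1546        57.4639
  4        20.00        18.8809        75.5234
  5        20.00        18.6110        93.0550
  6        20.00        18.3450       110.0700
  7        20.00        18.0828       126.5796
  8     1,020.00       909.0416     7,272.3328
  Σ                  1,041.2624     7,793.6037
Price P = Σ PV = 1,041.2624.
Macaulay duration = Σ(t·PV) / P = 7,793.6037 / 1,041.2624 = 7.48476 half-year periods.
In years: 7.48476 / 2 = 3.74238 years.

3.74 years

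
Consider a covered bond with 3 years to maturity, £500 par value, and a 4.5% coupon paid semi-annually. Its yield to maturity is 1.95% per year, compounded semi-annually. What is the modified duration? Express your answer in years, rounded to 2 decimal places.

Periodic yield y = 0.00975. First find Macaulay duration:
  t   CF        PV=CF/(1+0.00975)^t    t·PV
  1        11.25        11.1414        11.1414
  2        11.25        11.0338        22.0676
  3        11.25        10.9273        32.7818
  4        11.25        10.8217        43.2870
  5        11.25        10.7172        53.5862
  6       511.25       482.3365     2,894.0191
  Σ                    536.9779     3,056.8830
P = 536.9779; Macaulay duration = 3,056.8830 / 536.9779 = 5.69275 half-year periods = 2.84638 years.
Modified duration = D_Mac / (1 + y) = 2.84638 / 1.00975 = 2.81889 years.

2.82 years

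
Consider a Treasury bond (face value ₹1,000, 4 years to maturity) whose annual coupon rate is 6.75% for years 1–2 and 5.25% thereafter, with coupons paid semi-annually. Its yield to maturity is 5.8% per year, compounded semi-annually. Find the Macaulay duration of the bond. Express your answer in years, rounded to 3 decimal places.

Periodic yield y = 0.029. Discount each cash flow and weight by its period:
  t   CF        PV=CF/(1+0.029)^t    t·PV
  1        33.75        32.7988        32.7988
  2        33.75        31.8745        63.7489
  3        33.75        30.9762        92.9285
  4        33.75        30.1032       120.4127
  5        26.25        22.7537       113.7686
  6        26.25        22.1125       132.6748
  7        26.25        21.4893       150.4249
  8     1,026.25       816.4511     6,531.6087
  Σ                  1,008.5592     7,238.3659
Price P = Σ PV = 1,008.5592.
Macaulay duration = Σ(t·PV) / P = 7,238.3659 / 1,008.5592 = 7.17694 half-year periods.
In years: 7.17694 / 2 = 3.58847 years.

3.588 years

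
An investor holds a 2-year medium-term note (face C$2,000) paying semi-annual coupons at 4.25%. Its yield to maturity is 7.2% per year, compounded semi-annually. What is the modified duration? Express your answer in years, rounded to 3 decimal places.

1.869 years

Periodic yield y = 0.036. First find Macaulay duration:
  t   CF        PV=CF/(1+0.036)^t    t·PV
  1        42.50        41.0232        41.0232
  2        42.50        39.5977        79.1953
  3        42.50        38.2217       114.6650
  4     2,042.50     1,773.0584     7,092.2337
  Σ                  1,891.9009     7,327.1171
P = 1,891.9009; Macaulay duration = 7,327.1171 / 1,891.9009 = 3.87289 half-year periods = 1.93644 years.
Modified duration = D_Mac / (1 + y) = 1.93644 / 1.036 = 1.86915 years.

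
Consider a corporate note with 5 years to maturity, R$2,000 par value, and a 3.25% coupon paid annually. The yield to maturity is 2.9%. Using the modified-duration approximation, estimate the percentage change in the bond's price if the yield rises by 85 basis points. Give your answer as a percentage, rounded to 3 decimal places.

-3.881%

Periodic yield y = 0.029. Modified duration first:
  t   CF        PV=CF/(1+0.029)^t    t·PV
  1        65.00        63.1681        63.1681
  2        65.00        61.3879       122.7758
  3        65.00        59.6578       178.9734
  4        65.00        57.9765       231.9059
  5     2,065.00     1,789.9594     8,949.7970
  Σ                  2,032.1497     9,546.6202
P = 2,032.1497; D_Mac = 4.69779 yrs; D_mod = 4.69779/(1+0.029) = 4.56540 yrs.
ΔP/P ≈ -D_mod · Δy = -4.56540 × (+0.0085) = -0.038806 = -3.8806%.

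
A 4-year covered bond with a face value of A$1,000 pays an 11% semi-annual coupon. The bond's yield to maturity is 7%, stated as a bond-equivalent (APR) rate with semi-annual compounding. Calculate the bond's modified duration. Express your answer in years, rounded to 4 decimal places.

Periodic yield y = 0.035. First find Macaulay duration:
  t   CF        PV=CF/(1+0.035)^t    t·PV
  1        55.00        53.1401        53.1401
  2        55.00        51.3431       102.6862
  3        55.00        49.6068       148.8205
  4        55.00        47.9293       191.7173
  5        55.00        46.3085       231.5426
  6        55.00        44.7425       268.4552
  7        55.00        43.2295       302.6065
  8     1,055.00       801.1792     6,409.4335
  Σ                  1,137.4791     7,708.4020
P = 1,137.4791; Macaulay duration = 7,708.4020 / 1,137.4791 = 6.77674 half-year periods = 3.38837 years.
Modified duration = D_Mac / (1 + y) = 3.38837 / 1.035 = 3.27379 years.

3.2738 years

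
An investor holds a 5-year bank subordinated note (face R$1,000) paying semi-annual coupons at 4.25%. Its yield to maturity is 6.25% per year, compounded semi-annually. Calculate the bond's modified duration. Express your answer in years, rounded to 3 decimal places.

4.395 years

Periodic yield y = 0.03125. First find Macaulay duration:
  t   CF        PV=CF/(1+0.03125)^t    t·PV
  1        21.25        20.6061        20.6061
  2        21.25        19.9816        39.9633
  3        21.25        19.3761        58.1284
  4        21.25        18.7890        75.1559
  5        21.25        18.2196        91.0981
  6        21.25        17.6675       106.0050
  7        21.25        17.1321       119.9249
  8        21.25        16.6130       132.9037
  9        21.25        16.1095       144.9859
  10    1,021.25       750.7450     7,507.4501
  Σ                    915.2396     8,296.2213
P = 915.2396; Macaulay duration = 8,296.2213 / 915.2396 = 9.06454 half-year periods = 4.53227 years.
Modified duration = D_Mac / (1 + y) = 4.53227 / 1.03125 = 4.39493 years.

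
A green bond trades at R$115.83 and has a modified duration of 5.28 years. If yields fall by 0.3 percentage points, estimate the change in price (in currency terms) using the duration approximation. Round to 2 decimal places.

+R$1.83

Duration approximation: ΔP/P ≈ -D_mod · Δy = -5.28 × (-0.003) = +0.015840.
ΔP ≈ 115.83 × (+0.015840) = +1.8347472.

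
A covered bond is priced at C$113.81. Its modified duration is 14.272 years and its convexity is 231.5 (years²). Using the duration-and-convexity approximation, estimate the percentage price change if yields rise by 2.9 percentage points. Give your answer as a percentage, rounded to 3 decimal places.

-31.654%

Duration effect: -D_mod·Δy = -14.272 × (+0.029) = -0.413888
Convexity effect: ½·C·(Δy)² = 0.5 × 231.5 × (0.029)² = +0.09734575
ΔP/P ≈ -0.413888 + 0.09734575 = -0.31654225
= -31.654225%.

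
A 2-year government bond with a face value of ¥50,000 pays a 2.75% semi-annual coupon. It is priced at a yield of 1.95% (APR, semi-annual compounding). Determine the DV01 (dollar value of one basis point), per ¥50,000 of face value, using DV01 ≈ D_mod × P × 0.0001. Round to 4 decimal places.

Periodic yield y = 0.00975.
  t   CF        PV=CF/(1+0.00975)^t    t·PV
  1       687.50       680.8616       680.8616
  2       687.50       674.2873     1,348.5746
  3       687.50       667.7765     2,003.3294
  4    50,687.50    48,757.9485   195,031.7939
  Σ                 50,780.8739   199,064.5596
P = 50,780.8739; D_Mac = 3.92007 half-year periods = 1.96003 yrs; D_mod = 1.94111 yrs.
DV01 ≈ 1.94111 × 50,780.8739 × 0.0001 = 9.857121.

¥9.8571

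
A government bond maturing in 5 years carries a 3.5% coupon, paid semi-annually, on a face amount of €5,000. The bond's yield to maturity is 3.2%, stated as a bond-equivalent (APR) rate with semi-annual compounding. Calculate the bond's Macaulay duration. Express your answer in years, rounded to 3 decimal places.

Periodic yield y = 0.016. Discount each cash flow and weight by its period:
  t   CF        PV=CF/(1+0.016)^t    t·PV
  1        87.50        86.1220        86.1220
  2        87.50        84.7658       169.5316
  3        87.50        83.4309       250.2927
  4        87.50        82.1170       328.4681
  5        87.50        80.8238       404.1192
  6        87.50        79.5510       477.3062
  7        87.50        78.2983       548.0878
  8        87.50        77.0652       616.5217
  9        87.50        75.8516       682.6643
  10    5,087.50     4,340.7757    43,407.7568
  Σ                  5,068.8014    46,970.8704
Price P = Σ PV = 5,068.8014.
Macaulay duration = Σ(t·PV) / P = 46,970.8704 / 5,068.8014 = 9.26666 half-year periods.
In years: 9.26666 / 2 = 4.63333 years.

4.633 years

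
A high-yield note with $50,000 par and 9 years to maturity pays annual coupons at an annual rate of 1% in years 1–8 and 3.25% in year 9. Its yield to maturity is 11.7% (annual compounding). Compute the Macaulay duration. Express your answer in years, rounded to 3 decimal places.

Periodic yield y = 0.117. Discount each cash flow and weight by its year:
  t   CF        PV=CF/(1+0.117)^t    t·PV
  1       500.00       447.6276       447.6276
  2       500.00       400.7409       801.4818
  3       500.00       358.7653     1,076.2960
  4       500.00       321.1865     1,284.7461
  5       500.00       287.5439     1,437.7194
  6       500.00       257.4251     1,544.5509
  7       500.00       230.4612     1,613.2283
  8       500.00       206.3216     1,650.5725
  9    51,625.00    19,071.3531   171,642.1777
  Σ                 21,581.4252   181,498.4003
Price P = Σ PV = 21,581.4252.
Macaulay duration = Σ(t·PV) / P = 181,498.4003 / 21,581.4252 = 8.40994 years.

8.410 years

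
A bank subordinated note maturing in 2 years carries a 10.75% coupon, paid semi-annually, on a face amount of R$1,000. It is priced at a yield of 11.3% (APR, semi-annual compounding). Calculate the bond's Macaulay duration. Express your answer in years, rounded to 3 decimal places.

Periodic yield y = 0.0565. Discount each cash flow and weight by its period:
  t   CF        PV=CF/(1+0.0565)^t    t·PV
  1        53.75        50.8755        50.8755
  2        53.75        48.1548        96.3096
  3        53.75        45.5795       136.7386
  4     1,053.75       845.7842     3,383.1369
  Σ                    990.3941     3,667.0606
Price P = Σ PV = 990.3941.
Macaulay duration = Σ(t·PV) / P = 3,667.0606 / 990.3941 = 3.70263 half-year periods.
In years: 3.70263 / 2 = 1.85131 years.

1.851 years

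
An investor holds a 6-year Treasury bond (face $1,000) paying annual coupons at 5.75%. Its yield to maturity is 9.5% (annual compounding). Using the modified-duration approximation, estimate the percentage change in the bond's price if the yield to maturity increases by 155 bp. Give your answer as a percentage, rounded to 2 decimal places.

-7.30%

Periodic yield y = 0.095. Modified duration first:
  t   CF        PV=CF/(1+0.095)^t    t·PV
  1        57.50        52.5114        52.5114
  2        57.50        47.9556        95.9113
  3        57.50        43.7951       131.3853
  4        57.50        39.9955       159.9821
  5        57.50        36.5256       182.6280
  6     1,057.50       613.4733     3,680.8398
  Σ                    834.2565     4,303.2578
P = 834.2565; D_Mac = 5.15819 yrs; D_mod = 5.15819/(1+0.095) = 4.71068 yrs.
ΔP/P ≈ -D_mod · Δy = -4.71068 × (+0.0155) = -0.073016 = -7.3016%.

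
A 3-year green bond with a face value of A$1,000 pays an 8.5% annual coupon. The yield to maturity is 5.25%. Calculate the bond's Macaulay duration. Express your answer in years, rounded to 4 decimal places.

Periodic yield y = 0.0525. Discount each cash flow and weight by its year:
  t   CF        PV=CF/(1+0.0525)^t    t·PV
  1        85.00        80.7601        80.7601
  2        85.00        76.7317       153.4634
  3     1,085.00       930.6008     2,791.8024
  Σ                  1,088.0926     3,026.0259
Price P = Σ PV = 1,088.0926.
Macaulay duration = Σ(t·PV) / P = 3,026.0259 / 1,088.0926 = 2.78104 years.

2.7810 years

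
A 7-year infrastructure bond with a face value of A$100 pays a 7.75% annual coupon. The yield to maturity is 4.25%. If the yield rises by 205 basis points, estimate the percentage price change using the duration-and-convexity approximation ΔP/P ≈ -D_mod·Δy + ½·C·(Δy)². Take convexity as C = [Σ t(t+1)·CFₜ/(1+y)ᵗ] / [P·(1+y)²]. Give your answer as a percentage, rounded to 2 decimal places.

-10.55%

With y = 0.0425:
  t   CF        PV=CF/(1+0.0425)^t    t·PV        t(t+1)·PV
  1         7.75         7.4341         7.4341          14.8681
  2         7.75         7.1310        14.2620          42.7859
  3         7.75         6.8403        20.5208          82.0833
  4         7.75         6.5614        26.2457         131.2283
  5         7.75         6.2939        31.4696         188.8177
  6         7.75         6.0373        36.2240         253.5681
  7       107.75        80.5165       563.6154       4,508.9234
  Σ                    120.8145       699.7716       5,222.2748
P = 120.8145; D_Mac = 5.79212 yrs; D_mod = 5.55599 yrs; C = 39.77302.
Duration effect: -5.55599 × (+0.0205) = -0.113898
Convexity effect: 0.5 × 39.77302 × (0.0205)² = +0.0083573
ΔP/P ≈ -0.113898 + 0.0083573 = -0.105540 = -10.5540%.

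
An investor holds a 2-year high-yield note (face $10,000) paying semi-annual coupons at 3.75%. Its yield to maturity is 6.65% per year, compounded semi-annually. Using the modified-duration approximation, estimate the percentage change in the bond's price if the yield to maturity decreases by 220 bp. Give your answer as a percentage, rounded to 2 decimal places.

+4.14%

Periodic yield y = 0.03325. Modified duration first:
  t   CF        PV=CF/(1+0.03325)^t    t·PV
  1       187.50       181.4662       181.4662
  2       187.50       175.6267       351.2533
  3       187.50       169.9750       509.9250
  4    10,187.50     8,938.1156    35,752.4623
  Σ                  9,465.1835    36,795.1068
P = 9,465.1835; D_Mac = 3.88742 half-year periods = 1.94371 yrs; D_mod = 1.94371/(1+0.03325) = 1.88116 yrs.
ΔP/P ≈ -D_mod · Δy = -1.88116 × (-0.022) = +0.041386 = +4.1386%.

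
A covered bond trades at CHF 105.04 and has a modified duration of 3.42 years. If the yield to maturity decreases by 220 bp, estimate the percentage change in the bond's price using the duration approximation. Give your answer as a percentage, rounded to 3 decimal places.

Duration approximation: ΔP/P ≈ -D_mod · Δy = -3.42 × (-0.022) = +0.075240.
As a percentage: +7.5240%.

+7.524%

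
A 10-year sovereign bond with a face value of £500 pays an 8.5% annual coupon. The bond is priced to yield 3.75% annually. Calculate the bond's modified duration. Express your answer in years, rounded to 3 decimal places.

7.314 years

Periodic yield y = 0.0375. First find Macaulay duration:
  t   CF        PV=CF/(1+0.0375)^t    t·PV
  1        42.50        40.9639        40.9639
  2        42.50        39.4832        78.9665
  3        42.50        38.0561       114.1684
  4        42.50        36.6806       146.7224
  5        42.50        35.3548       176.7740
  6        42.50        34.0769       204.4615
  7        42.50        32.8452       229.9165
  8        42.50        31.6580       253.2644
  9        42.50        30.5138       274.6240
  10      542.50       375.4211     3,754.2111
  Σ                    695.0537     5,274.0726
P = 695.0537; Macaulay duration = 5,274.0726 / 695.0537 = 7.58801 years.
Modified duration = D_Mac / (1 + y) = 7.58801 / 1.0375 = 7.31374 years.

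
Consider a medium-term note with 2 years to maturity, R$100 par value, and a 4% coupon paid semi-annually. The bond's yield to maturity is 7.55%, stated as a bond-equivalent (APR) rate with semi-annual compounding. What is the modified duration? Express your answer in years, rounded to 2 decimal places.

Periodic yield y = 0.03775. First find Macaulay duration:
  t   CF        PV=CF/(1+0.03775)^t    t·PV
  1         2.00         1.9272         1.9272
  2         2.00         1.8571         3.7143
  3         2.00         1.7896         5.3687
  4       102.00        87.9487       351.7946
  Σ                     93.5226       362.8049
P = 93.5226; Macaulay duration = 362.8049 / 93.5226 = 3.87933 half-year periods = 1.93966 years.
Modified duration = D_Mac / (1 + y) = 1.93966 / 1.03775 = 1.86911 years.

1.87 years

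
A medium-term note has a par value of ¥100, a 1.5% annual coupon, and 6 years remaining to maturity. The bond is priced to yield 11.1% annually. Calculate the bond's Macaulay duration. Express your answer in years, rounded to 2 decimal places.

Periodic yield y = 0.111. Discount each cash flow and weight by its year:
  t   CF        PV=CF/(1+0.111)^t    t·PV
  1         1.50         1.3501         1.3501
  2         1.50         1.2152         2.4305
  3         1.50         1.0938         3.2815
  4         1.50         0.9845         3.9382
  5         1.50         0.8862         4.4309
  6       101.50        53.9736       323.8418
  Σ                     59.5036       339.2730
Price P = Σ PV = 59.5036.
Macaulay duration = Σ(t·PV) / P = 339.2730 / 59.5036 = 5.70173 years.

5.70 years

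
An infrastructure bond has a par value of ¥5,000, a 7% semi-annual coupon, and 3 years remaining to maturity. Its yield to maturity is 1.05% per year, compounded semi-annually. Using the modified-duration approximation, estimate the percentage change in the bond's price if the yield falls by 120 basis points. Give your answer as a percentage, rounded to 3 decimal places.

Periodic yield y = 0.00525. Modified duration first:
  t   CF        PV=CF/(1+0.00525)^t    t·PV
  1       175.00       174.0860       174.0860
  2       175.00       173.1769       346.3537
  3       175.00       172.2724       516.8173
  4       175.00       171.3727       685.4909
  5       175.00       170.4777       852.3886
  6     5,175.00     5,014.9414    30,089.6485
  Σ                  5,876.3272    32,664.7851
P = 5,876.3272; D_Mac = 5.55871 half-year periods = 2.77935 yrs; D_mod = 2.77935/(1+0.00525) = 2.76484 yrs.
ΔP/P ≈ -D_mod · Δy = -2.76484 × (-0.012) = +0.033178 = +3.3178%.

+3.318%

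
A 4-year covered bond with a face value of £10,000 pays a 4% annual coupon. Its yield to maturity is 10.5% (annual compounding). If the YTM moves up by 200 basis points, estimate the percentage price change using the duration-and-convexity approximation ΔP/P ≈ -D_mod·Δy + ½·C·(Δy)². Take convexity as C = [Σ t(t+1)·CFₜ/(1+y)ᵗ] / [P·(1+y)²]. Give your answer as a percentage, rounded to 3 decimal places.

With y = 0.105:
  t   CF        PV=CF/(1+0.105)^t    t·PV        t(t+1)·PV
  1       400.00       361.9910       361.9910         723.9819
  2       400.00       327.5936       655.1872       1,965.5617
  3       400.00       296.4648       889.3944       3,557.5778
  4    10,400.00     6,975.6427    27,902.5708     139,512.8539
  Σ                  7,961.6921    29,809.1434     145,759.9753
P = 7,961.6921; D_Mac = 3.74407 yrs; D_mod = 3.38830 yrs; C = 14.99368.
Duration effect: -3.38830 × (+0.02) = -0.067766
Convexity effect: 0.5 × 14.99368 × (0.02)² = +0.0029987
ΔP/P ≈ -0.067766 + 0.0029987 = -0.064767 = -6.4767%.

-6.477%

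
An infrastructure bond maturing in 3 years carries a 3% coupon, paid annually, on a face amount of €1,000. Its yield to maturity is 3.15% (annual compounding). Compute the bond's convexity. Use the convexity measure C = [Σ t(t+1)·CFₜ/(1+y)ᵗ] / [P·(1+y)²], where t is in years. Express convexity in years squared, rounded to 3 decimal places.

With y = 0.0315:
  t   CF        PV=CF/(1+0.0315)^t    t·PV        t(t+1)·PV
  1        30.00        29.0839        29.0839          58.1677
  2        30.00        28.1957        56.3914         169.1742
  3     1,030.00       938.4897     2,815.4692      11,261.8768
  Σ                    995.7693     2,900.9445      11,489.2187
P = 995.7693.
Convexity = Σ t(t+1)·PV / [P·(1+y)²] = 11,489.2187 / (995.7693 × 1.063992) = 10.84409.

10.844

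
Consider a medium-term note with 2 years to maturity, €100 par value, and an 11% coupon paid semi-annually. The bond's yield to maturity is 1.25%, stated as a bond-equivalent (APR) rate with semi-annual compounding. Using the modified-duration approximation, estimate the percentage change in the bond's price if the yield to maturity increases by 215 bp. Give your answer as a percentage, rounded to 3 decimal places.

Periodic yield y = 0.00625. Modified duration first:
  t   CF        PV=CF/(1+0.00625)^t    t·PV
  1         5.50         5.4658         5.4658
  2         5.50         5.4319        10.8638
  3         5.50         5.3982        16.1945
  4       105.50       102.9032       411.6128
  Σ                    119.1991       444.1369
P = 119.1991; D_Mac = 3.72601 half-year periods = 1.86300 yrs; D_mod = 1.86300/(1+0.00625) = 1.85143 yrs.
ΔP/P ≈ -D_mod · Δy = -1.85143 × (+0.0215) = -0.039806 = -3.9806%.

-3.981%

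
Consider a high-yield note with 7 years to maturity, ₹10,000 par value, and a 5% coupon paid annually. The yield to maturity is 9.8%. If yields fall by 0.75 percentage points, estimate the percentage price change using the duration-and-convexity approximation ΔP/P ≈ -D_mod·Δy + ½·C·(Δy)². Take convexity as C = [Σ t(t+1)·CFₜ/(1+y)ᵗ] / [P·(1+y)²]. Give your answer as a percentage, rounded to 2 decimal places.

With y = 0.098:
  t   CF        PV=CF/(1+0.098)^t    t·PV        t(t+1)·PV
  1       500.00       455.3734       455.3734         910.7468
  2       500.00       414.7299       829.4598       2,488.3793
  3       500.00       377.7139     1,133.1417       4,532.5670
  4       500.00       344.0017     1,376.0070       6,880.0349
  5       500.00       313.2985     1,566.4925       9,398.9547
  6       500.00       285.3356     1,712.0136      11,984.0953
  7    10,500.00     5,457.2383    38,200.6681     305,605.3447
  Σ                  7,647.6913    45,273.1560     341,800.1227
P = 7,647.6913; D_Mac = 5.91985 yrs; D_mod = 5.39148 yrs; C = 37.07125.
Duration effect: -5.39148 × (-0.0075) = +0.040436
Convexity effect: 0.5 × 37.07125 × (-0.0075)² = +0.0010426
ΔP/P ≈ +0.040436 + 0.0010426 = +0.041479 = +4.1479%.

+4.15%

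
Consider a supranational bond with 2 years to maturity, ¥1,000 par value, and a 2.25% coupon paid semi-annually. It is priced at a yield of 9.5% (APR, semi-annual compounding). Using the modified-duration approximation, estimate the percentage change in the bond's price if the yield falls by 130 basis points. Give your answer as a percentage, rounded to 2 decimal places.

Periodic yield y = 0.0475. Modified duration first:
  t   CF        PV=CF/(1+0.0475)^t    t·PV
  1        11.25        10.7399        10.7399
  2        11.25        10.2528        20.5057
  3        11.25         9.7879        29.3638
  4     1,011.25       839.9287     3,359.7147
  Σ                    870.7093     3,420.3240
P = 870.7093; D_Mac = 3.92820 half-year periods = 1.96410 yrs; D_mod = 1.96410/(1+0.0475) = 1.87504 yrs.
ΔP/P ≈ -D_mod · Δy = -1.87504 × (-0.013) = +0.024375 = +2.4375%.

+2.44%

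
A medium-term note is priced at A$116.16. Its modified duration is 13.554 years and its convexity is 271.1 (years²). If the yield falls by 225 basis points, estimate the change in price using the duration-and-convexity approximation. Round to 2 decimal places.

+A$43.40

Duration effect: -D_mod·Δy = -13.554 × (-0.0225) = +0.304965
Convexity effect: ½·C·(Δy)² = 0.5 × 271.1 × (-0.0225)² = +0.0686221875
ΔP/P ≈ +0.304965 + 0.0686221875 = +0.3735871875
ΔP ≈ 116.16 × (+0.3735871875) = +43.3958877.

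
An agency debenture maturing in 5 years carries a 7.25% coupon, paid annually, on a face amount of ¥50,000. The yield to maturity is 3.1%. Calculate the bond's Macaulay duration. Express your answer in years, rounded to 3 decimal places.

4.426 years

Periodic yield y = 0.031. Discount each cash flow and weight by its year:
  t   CF        PV=CF/(1+0.031)^t    t·PV
  1     3,625.00     3,516.0039     3,516.0039
  2     3,625.00     3,410.2850     6,820.5701
  3     3,625.00     3,307.7449     9,923.2348
  4     3,625.00     3,208.2880    12,833.1521
  5    53,625.00    46,033.4981   230,167.4907
  Σ                 59,475.8200   263,260.4516
Price P = Σ PV = 59,475.8200.
Macaulay duration = Σ(t·PV) / P = 263,260.4516 / 59,475.8200 = 4.42634 years.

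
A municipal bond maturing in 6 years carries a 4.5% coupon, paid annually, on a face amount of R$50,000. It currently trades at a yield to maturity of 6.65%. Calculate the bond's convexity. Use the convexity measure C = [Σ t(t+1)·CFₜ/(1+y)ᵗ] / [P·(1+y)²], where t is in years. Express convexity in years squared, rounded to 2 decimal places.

With y = 0.0665:
  t   CF        PV=CF/(1+0.0665)^t    t·PV        t(t+1)·PV
  1     2,250.00     2,109.7046     2,109.7046       4,219.4093
  2     2,250.00     1,978.1572     3,956.3144      11,868.9431
  3     2,250.00     1,854.8122     5,564.4365      22,257.7461
  4     2,250.00     1,739.1582     6,956.6326      34,783.1632
  5     2,250.00     1,630.7156     8,153.5779      48,921.4673
  6    52,250.00    35,507.5851   213,045.5103   1,491,318.5724
  Σ                 44,820.1328   239,786.1764   1,613,369.3015
P = 44,820.1328.
Convexity = Σ t(t+1)·PV / [P·(1+y)²] = 1,613,369.3015 / (44,820.1328 × 1.137422) = 31.64747.

31.65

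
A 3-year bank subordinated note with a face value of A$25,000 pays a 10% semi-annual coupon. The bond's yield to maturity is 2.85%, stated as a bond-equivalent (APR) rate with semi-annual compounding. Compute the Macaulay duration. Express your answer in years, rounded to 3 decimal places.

Periodic yield y = 0.01425. Discount each cash flow and weight by its period:
  t   CF        PV=CF/(1+0.01425)^t    t·PV
  1     1,250.00     1,232.4378     1,232.4378
  2     1,250.00     1,215.1223     2,430.2445
  3     1,250.00     1,198.0501     3,594.1502
  4     1,250.00     1,181.2177     4,724.8708
  5     1,250.00     1,164.6218     5,823.1092
  6    26,250.00    24,113.4421   144,680.6529
  Σ                 30,104.8918   162,485.4654
Price P = Σ PV = 30,104.8918.
Macaulay duration = Σ(t·PV) / P = 162,485.4654 / 30,104.8918 = 5.39731 half-year periods.
In years: 5.39731 / 2 = 2.69866 years.

2.699 years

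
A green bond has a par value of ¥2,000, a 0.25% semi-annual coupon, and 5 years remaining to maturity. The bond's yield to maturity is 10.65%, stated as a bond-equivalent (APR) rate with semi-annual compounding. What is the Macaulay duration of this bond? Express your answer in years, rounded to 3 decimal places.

Periodic yield y = 0.05325. Discount each cash flow and weight by its period:
  t   CF        PV=CF/(1+0.05325)^t    t·PV
  1         2.50         2.3736         2.3736
  2         2.50         2.2536         4.5072
  3         2.50         2.1397         6.4190
  4         2.50         2.0315         8.1259
  5         2.50         1.9288         9.6439
  6         2.50         1.8313        10.9876
  7         2.50         1.7387        12.1708
  8         2.50         1.6508        13.2062
  9         2.50         1.5673        14.1059
  10    2,002.50     1,191.9495    11,919.4948
  Σ                  1,209.4647    12,001.0348
Price P = Σ PV = 1,209.4647.
Macaulay duration = Σ(t·PV) / P = 12,001.0348 / 1,209.4647 = 9.92260 half-year periods.
In years: 9.92260 / 2 = 4.96130 years.

4.961 years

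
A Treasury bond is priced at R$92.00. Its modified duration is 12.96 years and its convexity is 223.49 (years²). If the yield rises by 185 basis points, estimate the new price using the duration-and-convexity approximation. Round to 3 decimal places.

Duration effect: -D_mod·Δy = -12.96 × (+0.0185) = -0.239760
Convexity effect: ½·C·(Δy)² = 0.5 × 223.49 × (0.0185)² = +0.03824472625
ΔP/P ≈ -0.239760 + 0.03824472625 = -0.20151527375
New price ≈ 92.00 × (1 - 0.20151527375) = 73.460594815.

R$73.461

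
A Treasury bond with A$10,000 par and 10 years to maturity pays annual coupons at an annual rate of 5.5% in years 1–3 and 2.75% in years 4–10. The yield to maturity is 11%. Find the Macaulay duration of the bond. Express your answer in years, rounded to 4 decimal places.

Periodic yield y = 0.11. Discount each cash flow and weight by its year:
  t   CF        PV=CF/(1+0.11)^t    t·PV
  1       550.00       495.4955       495.4955
  2       550.00       446.3923       892.7847
  3       550.00       402.1553     1,206.4658
  4       275.00       181.1510       724.6041
  5       275.00       163.1991       815.9956
  6       275.00       147.0262       882.1574
  7       275.00       132.4561       927.1924
  8       275.00       119.3298       954.6383
  9       275.00       107.5043       967.5388
  10   10,275.00     3,618.6955    36,186.9552
  Σ                  5,813.4051    44,053.8277
Price P = Σ PV = 5,813.4051.
Macaulay duration = Σ(t·PV) / P = 44,053.8277 / 5,813.4051 = 7.57797 years.

7.5780 years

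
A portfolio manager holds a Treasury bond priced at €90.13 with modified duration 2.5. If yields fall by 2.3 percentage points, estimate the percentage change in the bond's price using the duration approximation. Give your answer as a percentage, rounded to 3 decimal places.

Duration approximation: ΔP/P ≈ -D_mod · Δy = -2.5 × (-0.023) = +0.057500.
As a percentage: +5.7500%.

+5.750%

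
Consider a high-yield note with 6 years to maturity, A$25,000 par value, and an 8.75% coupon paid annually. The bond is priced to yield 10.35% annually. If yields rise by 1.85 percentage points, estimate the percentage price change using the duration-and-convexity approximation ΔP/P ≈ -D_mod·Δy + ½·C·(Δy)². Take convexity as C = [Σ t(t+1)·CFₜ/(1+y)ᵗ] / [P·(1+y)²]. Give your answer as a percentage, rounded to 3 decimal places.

With y = 0.1035:
  t   CF        PV=CF/(1+0.1035)^t    t·PV        t(t+1)·PV
  1     2,187.50     1,982.3290     1,982.3290       3,964.6579
  2     2,187.50     1,796.4014     3,592.8028      10,778.4084
  3     2,187.50     1,627.9125     4,883.7374      19,534.9496
  4     2,187.50     1,475.2265     5,900.9061      29,504.5304
  5     2,187.50     1,336.8614     6,684.3069      40,105.8411
  6    27,187.50    15,056.8890    90,341.3341     632,389.3388
  Σ                 23,275.6197   113,385.4162     736,277.7263
P = 23,275.6197; D_Mac = 4.87142 yrs; D_mod = 4.41452 yrs; C = 25.97740.
Duration effect: -4.41452 × (+0.0185) = -0.081669
Convexity effect: 0.5 × 25.97740 × (0.0185)² = +0.0044454
ΔP/P ≈ -0.081669 + 0.0044454 = -0.077223 = -7.7223%.

-7.722%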